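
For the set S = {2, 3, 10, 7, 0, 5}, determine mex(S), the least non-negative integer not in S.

1

0 is in the set but 1 is not, so the mex is 1.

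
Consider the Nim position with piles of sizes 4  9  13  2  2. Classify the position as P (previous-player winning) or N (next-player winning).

P-position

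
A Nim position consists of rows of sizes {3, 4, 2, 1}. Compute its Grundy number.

4

Compute the nim-sum pairwise:
3 XOR 4 = 7
7 XOR 2 = 5
5 XOR 1 = 4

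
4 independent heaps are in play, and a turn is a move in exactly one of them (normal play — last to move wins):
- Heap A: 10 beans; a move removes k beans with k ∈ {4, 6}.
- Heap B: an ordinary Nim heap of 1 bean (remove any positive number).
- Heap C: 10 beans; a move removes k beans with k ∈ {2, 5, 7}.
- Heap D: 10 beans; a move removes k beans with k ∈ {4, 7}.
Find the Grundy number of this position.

3

For heap A, compute g(0), g(1), … with moves {4, 6}:
k:     0  1  2  3  4  5  6  7  8  9 10
g(k):  0  0  0  0  1  1  1  1  2  2  0
So g(10) = 0.
Heap B is a plain Nim heap of size 1, so its Grundy value is 1.
For heap C, compute g(0), g(1), … with moves {2, 5, 7}:
k:     0  1  2  3  4  5  6  7  8  9 10
g(k):  0  0  1  1  0  2  1  3  2  2  0
So g(10) = 0.
Grundy values for heap D (subtraction set {4, 7}):
g(0) = mex{} = 0
g(1) = mex{} = 0
g(2) = mex{} = 0
g(3) = mex{} = 0
g(4) = mex{0} = 1
g(5) = mex{0} = 1
g(6) = mex{0} = 1
g(7) = mex{0} = 1
g(8) = mex{0,1} = 2
g(9) = mex{0,1} = 2
g(10) = mex{0,1} = 2
So g(10) = 2.
By the Sprague-Grundy theorem, the Grundy value of a sum of independent games is the XOR of the component values.
Combined value = 0 ⊕ 1 ⊕ 0 ⊕ 2 = 3.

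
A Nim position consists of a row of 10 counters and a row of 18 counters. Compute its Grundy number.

24

Nim-sum: 10 ^ 18 = 24.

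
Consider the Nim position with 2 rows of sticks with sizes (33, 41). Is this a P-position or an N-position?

Compute the nim-sum pairwise:
33 ^ 41 = 8
The nim-sum is 8 ≠ 0, so this is an N-position: the player to move can win.

N-position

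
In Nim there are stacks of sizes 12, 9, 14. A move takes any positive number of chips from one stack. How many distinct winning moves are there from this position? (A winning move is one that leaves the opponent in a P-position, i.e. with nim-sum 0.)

Compute the nim-sum pairwise:
12 ^ 9 = 5
5 ^ 14 = 11
The overall nim-sum is X = 11. A stack of size p has a winning move iff p XOR X < p (reduce it to p XOR X).
  12: 12 XOR 11 = 7 < 12 — winning move (to 7).
  9: 9 XOR 11 = 2 < 9 — winning move (to 2).
  14: 14 XOR 11 = 5 < 14 — winning move (to 5).
That gives 3 winning moves.

3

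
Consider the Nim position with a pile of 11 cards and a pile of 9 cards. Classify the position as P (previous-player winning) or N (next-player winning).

N-position

Bitwise XOR of the heap sizes:
  1011  (11)
  1001  (9)
  ----
  0010  (2)
The nim-sum is 2 ≠ 0, so this is an N-position: the player to move can win.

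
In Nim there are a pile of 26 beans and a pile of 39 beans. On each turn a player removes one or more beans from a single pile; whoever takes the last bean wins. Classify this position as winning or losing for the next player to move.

Winning position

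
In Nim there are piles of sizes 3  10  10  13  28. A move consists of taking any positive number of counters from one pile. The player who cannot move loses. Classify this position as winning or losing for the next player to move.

Nim-sum: 3 ^ 10 ^ 10 ^ 13 ^ 28 = 18.
The nim-sum is 18 ≠ 0, so this is an N-position: the player to move can win.

Winning position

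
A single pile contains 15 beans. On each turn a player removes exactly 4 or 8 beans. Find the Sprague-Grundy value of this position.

0

Build the Grundy sequence with g(k) = mex{g(k−s) : s ∈ {4, 8}, s ≤ k}:
k:     0  1  2  3  4  5  6  7  8  9 10 11 12 13 14 15
g(k):  0  0  0  0  1  1  1  1  2  2  2  2  0  0  0  0
So g(15) = 0.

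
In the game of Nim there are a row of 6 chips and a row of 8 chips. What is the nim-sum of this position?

14

Nim-sum: 6 XOR 8 = 14.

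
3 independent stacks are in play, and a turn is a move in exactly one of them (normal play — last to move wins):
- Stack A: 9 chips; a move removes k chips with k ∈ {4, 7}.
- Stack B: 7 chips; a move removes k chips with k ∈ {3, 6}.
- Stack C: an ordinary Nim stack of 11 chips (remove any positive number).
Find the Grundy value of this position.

11

For stack A, compute g(0), g(1), … with moves {4, 7}:
k:     0  1  2  3  4  5  6  7  8  9
g(k):  0  0  0  0  1  1  1  1  2  2
So g(9) = 2.
Grundy values for stack B (subtraction set {3, 6}):
g(0) = mex{} = 0
g(1) = mex{} = 0
g(2) = mex{} = 0
g(3) = mex{0} = 1
g(4) = mex{0} = 1
g(5) = mex{0} = 1
g(6) = mex{0,1} = 2
g(7) = mex{0,1} = 2
So g(7) = 2.
Stack C is a plain Nim stack of size 11, so its Grundy value is 11.
By the Sprague-Grundy theorem, the Grundy value of a sum of independent games is the XOR of the component values.
Combined value = 2 XOR 2 XOR 11 = 11.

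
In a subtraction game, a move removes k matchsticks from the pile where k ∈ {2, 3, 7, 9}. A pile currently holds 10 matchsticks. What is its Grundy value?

2

Build the Grundy sequence with g(k) = mex{g(k−s) : s ∈ {2, 3, 7, 9}, s ≤ k}:
k:     0  1  2  3  4  5  6  7  8  9 10
g(k):  0  0  1  1  2  0  0  1  1  2  2
So g(10) = 2.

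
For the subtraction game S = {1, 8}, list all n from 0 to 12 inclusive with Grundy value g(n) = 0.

Build the Grundy sequence with g(k) = mex{g(k−s) : s ∈ {1, 8}, s ≤ k}:
g(0) = mex{} = 0
g(1) = mex{0} = 1
g(2) = mex{1} = 0
g(3) = mex{0} = 1
g(4) = mex{1} = 0
g(5) = mex{0} = 1
g(6) = mex{1} = 0
g(7) = mex{0} = 1
g(8) = mex{0,1} = 2
g(9) = mex{1,2} = 0
g(10) = mex{0} = 1
g(11) = mex{1} = 0
g(12) = mex{0} = 1
The P-positions (g = 0) in 0..12 are 0, 2, 4, 6, 9, 11.

0, 2, 4, 6, 9, 11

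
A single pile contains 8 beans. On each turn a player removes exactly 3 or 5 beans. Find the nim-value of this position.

Build the Grundy sequence with g(k) = mex{g(k−s) : s ∈ {3, 5}, s ≤ k}:
k:     0  1  2  3  4  5  6  7  8
g(k):  0  0  0  1  1  1  2  2  0
So g(8) = 0.

0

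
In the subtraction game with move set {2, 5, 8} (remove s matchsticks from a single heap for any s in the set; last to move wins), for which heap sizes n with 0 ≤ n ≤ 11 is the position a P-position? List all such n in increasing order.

0, 1, 4, 7, 10, 11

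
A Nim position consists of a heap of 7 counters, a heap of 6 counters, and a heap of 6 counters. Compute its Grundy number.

Nim-sum: 7 XOR 6 XOR 6 = 7.

7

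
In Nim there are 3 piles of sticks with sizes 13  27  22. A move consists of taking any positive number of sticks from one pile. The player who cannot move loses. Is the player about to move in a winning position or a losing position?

Losing position

Nim-sum: 13 XOR 27 XOR 22 = 0.
The nim-sum is 0, so this is a P-position: the player to move is in a losing position under optimal play.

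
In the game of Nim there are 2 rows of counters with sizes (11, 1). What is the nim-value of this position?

10

Nim-sum: 11 ⊕ 1 = 10.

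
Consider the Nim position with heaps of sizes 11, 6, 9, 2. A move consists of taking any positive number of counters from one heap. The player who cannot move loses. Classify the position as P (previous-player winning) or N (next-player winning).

N-position

In binary:
  1011  (11)
  0110  (6)
  1001  (9)
  0010  (2)
  ----
  0110  (6)
The nim-sum is 6 ≠ 0, so this is an N-position: the player to move can win.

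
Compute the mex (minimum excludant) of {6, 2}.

0 is not in the set, so the mex is 0.

0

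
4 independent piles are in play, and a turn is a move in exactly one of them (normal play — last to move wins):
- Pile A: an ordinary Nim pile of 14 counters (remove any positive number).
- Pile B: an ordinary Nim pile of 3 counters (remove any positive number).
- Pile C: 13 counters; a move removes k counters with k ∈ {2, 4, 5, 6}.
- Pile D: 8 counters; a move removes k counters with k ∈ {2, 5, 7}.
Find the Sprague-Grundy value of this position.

13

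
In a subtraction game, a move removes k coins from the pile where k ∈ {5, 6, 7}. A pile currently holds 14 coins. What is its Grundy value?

Build the Grundy sequence with g(k) = mex{g(k−s) : s ∈ {5, 6, 7}, s ≤ k}:
g(0) = mex{} = 0
g(1) = mex{} = 0
g(2) = mex{} = 0
g(3) = mex{} = 0
g(4) = mex{} = 0
g(5) = mex{0} = 1
g(6) = mex{0} = 1
g(7) = mex{0} = 1
g(8) = mex{0} = 1
g(9) = mex{0} = 1
g(10) = mex{0,1} = 2
g(11) = mex{0,1} = 2
g(12) = mex{1} = 0
g(13) = mex{1} = 0
g(14) = mex{1} = 0
So g(14) = 0.

0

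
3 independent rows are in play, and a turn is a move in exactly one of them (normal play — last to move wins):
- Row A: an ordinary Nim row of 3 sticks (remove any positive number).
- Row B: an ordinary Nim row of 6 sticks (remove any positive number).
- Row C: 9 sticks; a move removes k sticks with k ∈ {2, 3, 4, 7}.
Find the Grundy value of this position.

1

Row A is a plain Nim row of size 3, so its Grundy value is 3.
Row B is a plain Nim row of size 6, so its Grundy value is 6.
Grundy values for row C (subtraction set {2, 3, 4, 7}):
k:     0  1  2  3  4  5  6  7  8  9
g(k):  0  0  1  1  2  2  0  3  1  4
So g(9) = 4.
By the Sprague-Grundy theorem, the Grundy value of a sum of independent games is the XOR of the component values.
Combined value = 3 XOR 6 XOR 4 = 1.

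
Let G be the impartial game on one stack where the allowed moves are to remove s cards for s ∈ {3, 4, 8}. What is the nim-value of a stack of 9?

Grundy values for subtraction set {3, 4, 8}:
g(0) = mex{} = 0
g(1) = mex{} = 0
g(2) = mex{} = 0
g(3) = mex{0} = 1
g(4) = mex{0} = 1
g(5) = mex{0} = 1
g(6) = mex{0,1} = 2
g(7) = mex{1} = 0
g(8) = mex{0,1} = 2
g(9) = mex{0,1,2} = 3
So g(9) = 3.

3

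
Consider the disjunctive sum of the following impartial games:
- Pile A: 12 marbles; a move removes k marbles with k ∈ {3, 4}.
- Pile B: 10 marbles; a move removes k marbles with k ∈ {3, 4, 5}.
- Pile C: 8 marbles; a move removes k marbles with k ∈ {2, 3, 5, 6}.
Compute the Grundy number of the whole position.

1

For pile A, compute g(0), g(1), … with moves {3, 4}:
g(0) = mex{} = 0
g(1) = mex{} = 0
g(2) = mex{} = 0
g(3) = mex{0} = 1
g(4) = mex{0} = 1
g(5) = mex{0} = 1
g(6) = mex{0,1} = 2
g(7) = mex{1} = 0
g(8) = mex{1} = 0
g(9) = mex{1,2} = 0
g(10) = mex{0,2} = 1
g(11) = mex{0} = 1
g(12) = mex{0} = 1
So g(12) = 1.
Build the Grundy sequence for pile B with g(k) = mex{g(k−s) : s ∈ {3, 4, 5}, s ≤ k}:
g(0) = mex{} = 0
g(1) = mex{} = 0
g(2) = mex{} = 0
g(3) = mex{0} = 1
g(4) = mex{0} = 1
g(5) = mex{0} = 1
g(6) = mex{0,1} = 2
g(7) = mex{0,1} = 2
g(8) = mex{1} = 0
g(9) = mex{1,2} = 0
g(10) = mex{1,2} = 0
So g(10) = 0.
For pile C, compute g(0), g(1), … with moves {2, 3, 5, 6}:
k:     0  1  2  3  4  5  6  7  8
g(k):  0  0  1  1  2  2  3  3  0
So g(8) = 0.
By the Sprague-Grundy theorem, the Grundy value of a sum of independent games is the XOR of the component values.
Combined value = 1 XOR 0 XOR 0 = 1.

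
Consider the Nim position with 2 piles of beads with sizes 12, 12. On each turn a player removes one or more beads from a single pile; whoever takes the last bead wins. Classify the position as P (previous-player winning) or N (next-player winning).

Compute the nim-sum pairwise:
12 ^ 12 = 0
The nim-sum is 0, so this is a P-position: the player to move is in a losing position under optimal play.

P-position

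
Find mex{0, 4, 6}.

1

0 is in the set but 1 is not, so the mex is 1.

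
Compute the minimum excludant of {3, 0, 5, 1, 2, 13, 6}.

The values 0, 1, 2, 3 are all present; 4 is the first non-negative integer missing from the set.

4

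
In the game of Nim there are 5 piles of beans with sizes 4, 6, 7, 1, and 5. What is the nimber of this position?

1

Compute the nim-sum pairwise:
4 ^ 6 = 2
2 ^ 7 = 5
5 ^ 1 = 4
4 ^ 5 = 1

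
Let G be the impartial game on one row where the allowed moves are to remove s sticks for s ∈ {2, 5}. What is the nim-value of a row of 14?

Grundy values for subtraction set {2, 5}:
k:     0  1  2  3  4  5  6  7  8  9 10 11 12 13 14
g(k):  0  0  1  1  0  2  1  0  0  1  1  0  2  1  0
So g(14) = 0.

0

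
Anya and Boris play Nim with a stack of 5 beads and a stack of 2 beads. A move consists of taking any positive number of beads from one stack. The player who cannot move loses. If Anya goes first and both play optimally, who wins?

Anya wins

Compute the nim-sum pairwise:
5 XOR 2 = 7
The nim-sum is 7 ≠ 0, so this is an N-position: the player to move can win; Anya has a winning move.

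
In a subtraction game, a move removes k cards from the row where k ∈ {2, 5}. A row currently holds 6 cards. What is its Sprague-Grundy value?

1

Grundy values for subtraction set {2, 5}:
k:     0  1  2  3  4  5  6
g(k):  0  0  1  1  0  2  1
So g(6) = 1.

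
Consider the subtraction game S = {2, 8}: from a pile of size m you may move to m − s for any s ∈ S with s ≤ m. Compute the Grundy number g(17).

Compute g(0), g(1), … for moves {2, 8}:
k:     0  1  2  3  4  5  6  7  8  9 10 11 12 13 14 15 16 17
g(k):  0  0  1  1  0  0  1  1  2  2  0  0  1  1  0  0  1  1
So g(17) = 1.

1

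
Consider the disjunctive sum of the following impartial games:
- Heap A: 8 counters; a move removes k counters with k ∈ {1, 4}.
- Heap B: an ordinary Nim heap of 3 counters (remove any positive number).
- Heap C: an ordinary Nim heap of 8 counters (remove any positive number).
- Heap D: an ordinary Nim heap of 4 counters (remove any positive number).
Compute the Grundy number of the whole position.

For heap A, compute g(0), g(1), … with moves {1, 4}:
g(0) = mex{} = 0
g(1) = mex{0} = 1
g(2) = mex{1} = 0
g(3) = mex{0} = 1
g(4) = mex{0,1} = 2
g(5) = mex{1,2} = 0
g(6) = mex{0} = 1
g(7) = mex{1} = 0
g(8) = mex{0,2} = 1
So g(8) = 1.
Heap B is a plain Nim heap of size 3, so its Grundy value is 3.
Heap C is a plain Nim heap of size 8, so its Grundy value is 8.
Heap D is a plain Nim heap of size 4, so its Grundy value is 4.
The value of a disjunctive sum is the nim-sum of the parts.
Combined value = 1 ⊕ 3 ⊕ 8 ⊕ 4 = 14.

14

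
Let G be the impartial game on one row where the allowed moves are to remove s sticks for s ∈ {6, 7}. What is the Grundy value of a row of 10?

1

Grundy values for subtraction set {6, 7}:
g(0) = mex{} = 0
g(1) = mex{} = 0
g(2) = mex{} = 0
g(3) = mex{} = 0
g(4) = mex{} = 0
g(5) = mex{} = 0
g(6) = mex{0} = 1
g(7) = mex{0} = 1
g(8) = mex{0} = 1
g(9) = mex{0} = 1
g(10) = mex{0} = 1
So g(10) = 1.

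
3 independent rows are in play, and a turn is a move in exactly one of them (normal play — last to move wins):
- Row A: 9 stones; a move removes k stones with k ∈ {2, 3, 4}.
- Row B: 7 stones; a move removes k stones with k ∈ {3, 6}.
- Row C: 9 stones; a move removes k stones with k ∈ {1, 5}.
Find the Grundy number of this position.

2

Build the Grundy sequence for row A with g(k) = mex{g(k−s) : s ∈ {2, 3, 4}, s ≤ k}:
k:     0  1  2  3  4  5  6  7  8  9
g(k):  0  0  1  1  2  2  0  0  1  1
So g(9) = 1.
For row B, compute g(0), g(1), … with moves {3, 6}:
g(0) = mex{} = 0
g(1) = mex{} = 0
g(2) = mex{} = 0
g(3) = mex{0} = 1
g(4) = mex{0} = 1
g(5) = mex{0} = 1
g(6) = mex{0,1} = 2
g(7) = mex{0,1} = 2
So g(7) = 2.
For row C, compute g(0), g(1), … with moves {1, 5}:
g(0) = mex{} = 0
g(1) = mex{0} = 1
g(2) = mex{1} = 0
g(3) = mex{0} = 1
g(4) = mex{1} = 0
g(5) = mex{0} = 1
g(6) = mex{1} = 0
g(7) = mex{0} = 1
g(8) = mex{1} = 0
g(9) = mex{0} = 1
So g(9) = 1.
The value of a disjunctive sum is the nim-sum of the parts.
Combined value = 1 XOR 2 XOR 1 = 2.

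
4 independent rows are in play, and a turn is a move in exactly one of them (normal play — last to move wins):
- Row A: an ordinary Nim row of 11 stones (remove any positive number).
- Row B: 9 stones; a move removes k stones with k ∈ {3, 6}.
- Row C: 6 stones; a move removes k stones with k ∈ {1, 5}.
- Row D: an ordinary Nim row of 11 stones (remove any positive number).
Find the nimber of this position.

0

Row A is a plain Nim row of size 11, so its Grundy value is 11.
Grundy values for row B (subtraction set {3, 6}):
k:     0  1  2  3  4  5  6  7  8  9
g(k):  0  0  0  1  1  1  2  2  2  0
So g(9) = 0.
Build the Grundy sequence for row C with g(k) = mex{g(k−s) : s ∈ {1, 5}, s ≤ k}:
k:     0  1  2  3  4  5  6
g(k):  0  1  0  1  0  1  0
So g(6) = 0.
Row D is a plain Nim row of size 11, so its Grundy value is 11.
By the Sprague-Grundy theorem, the Grundy value of a sum of independent games is the XOR of the component values.
Combined value = 11 ⊕ 0 ⊕ 0 ⊕ 11 = 0.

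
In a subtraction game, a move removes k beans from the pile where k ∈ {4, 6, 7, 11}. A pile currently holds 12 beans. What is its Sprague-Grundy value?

3

Compute g(0), g(1), … for moves {4, 6, 7, 11}:
k:     0  1  2  3  4  5  6  7  8  9 10 11 12
g(k):  0  0  0  0  1  1  1  1  2  2  2  2  3
So g(12) = 3.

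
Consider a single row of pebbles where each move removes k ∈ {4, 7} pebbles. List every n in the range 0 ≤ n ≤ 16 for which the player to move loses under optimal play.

0, 1, 2, 3, 11, 12, 13, 14

Build the Grundy sequence with g(k) = mex{g(k−s) : s ∈ {4, 7}, s ≤ k}:
k:     0  1  2  3  4  5  6  7  8  9 10 11 12 13 14 15 16
g(k):  0  0  0  0  1  1  1  1  2  2  2  0  0  0  0  1  1
The P-positions (g = 0) in 0..16 are 0, 1, 2, 3, 11, 12, 13, 14.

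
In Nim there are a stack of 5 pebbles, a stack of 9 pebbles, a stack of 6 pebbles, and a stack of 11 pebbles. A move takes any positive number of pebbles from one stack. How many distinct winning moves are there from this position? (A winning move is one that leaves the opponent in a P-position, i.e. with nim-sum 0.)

3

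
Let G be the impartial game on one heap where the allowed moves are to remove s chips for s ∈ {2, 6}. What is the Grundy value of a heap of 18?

1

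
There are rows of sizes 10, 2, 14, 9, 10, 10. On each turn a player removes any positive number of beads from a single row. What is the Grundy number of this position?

15

Compute the nim-sum pairwise:
10 ⊕ 2 = 8
8 ⊕ 14 = 6
6 ⊕ 9 = 15
15 ⊕ 10 = 5
5 ⊕ 10 = 15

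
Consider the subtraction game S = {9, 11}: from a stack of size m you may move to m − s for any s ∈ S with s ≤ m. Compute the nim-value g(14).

Build the Grundy sequence with g(k) = mex{g(k−s) : s ∈ {9, 11}, s ≤ k}:
k:     0  1  2  3  4  5  6  7  8  9 10 11 12 13 14
g(k):  0  0  0  0  0  0  0  0  0  1  1  1  1  1  1
So g(14) = 1.

1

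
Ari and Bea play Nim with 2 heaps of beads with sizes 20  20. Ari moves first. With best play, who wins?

Nim-sum: 20 ^ 20 = 0.
The nim-sum is 0, so this is a P-position: the player to move is in a losing position under optimal play; Ari is about to move from it and so loses — Bea wins.

Bea wins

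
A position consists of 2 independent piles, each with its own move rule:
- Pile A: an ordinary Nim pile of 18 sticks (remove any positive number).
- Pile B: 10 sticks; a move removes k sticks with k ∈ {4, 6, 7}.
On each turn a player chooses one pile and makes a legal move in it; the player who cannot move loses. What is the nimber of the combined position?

16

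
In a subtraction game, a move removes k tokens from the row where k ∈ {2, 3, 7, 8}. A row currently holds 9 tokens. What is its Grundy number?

2

Compute g(0), g(1), … for moves {2, 3, 7, 8}:
k:     0  1  2  3  4  5  6  7  8  9
g(k):  0  0  1  1  2  0  0  1  1  2
So g(9) = 2.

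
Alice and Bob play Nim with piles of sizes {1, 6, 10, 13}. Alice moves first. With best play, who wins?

Bob wins

In binary:
  0001  (1)
  0110  (6)
  1010  (10)
  1101  (13)
  ----
  0000  (0)
The nim-sum is 0, so this is a P-position: the player to move is in a losing position under optimal play; Alice is about to move from it and so loses — Bob wins.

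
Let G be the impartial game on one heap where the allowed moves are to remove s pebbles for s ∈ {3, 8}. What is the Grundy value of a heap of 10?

1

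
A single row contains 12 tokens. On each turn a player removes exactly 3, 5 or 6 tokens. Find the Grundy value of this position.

Compute g(0), g(1), … for moves {3, 5, 6}:
g(0) = mex{} = 0
g(1) = mex{} = 0
g(2) = mex{} = 0
g(3) = mex{0} = 1
g(4) = mex{0} = 1
g(5) = mex{0} = 1
g(6) = mex{0,1} = 2
g(7) = mex{0,1} = 2
g(8) = mex{0,1} = 2
g(9) = mex{1,2} = 0
g(10) = mex{1,2} = 0
g(11) = mex{1,2} = 0
g(12) = mex{0,2} = 1
So g(12) = 1.

1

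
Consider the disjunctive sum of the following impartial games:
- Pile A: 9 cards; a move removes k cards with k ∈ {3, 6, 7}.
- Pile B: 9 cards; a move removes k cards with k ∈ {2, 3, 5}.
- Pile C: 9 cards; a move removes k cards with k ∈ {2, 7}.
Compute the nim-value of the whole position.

2

For pile A, compute g(0), g(1), … with moves {3, 6, 7}:
g(0) = mex{} = 0
g(1) = mex{} = 0
g(2) = mex{} = 0
g(3) = mex{0} = 1
g(4) = mex{0} = 1
g(5) = mex{0} = 1
g(6) = mex{0,1} = 2
g(7) = mex{0,1} = 2
g(8) = mex{0,1} = 2
g(9) = mex{0,1,2} = 3
So g(9) = 3.
Grundy values for pile B (subtraction set {2, 3, 5}):
g(0) = mex{} = 0
g(1) = mex{} = 0
g(2) = mex{0} = 1
g(3) = mex{0} = 1
g(4) = mex{0,1} = 2
g(5) = mex{0,1} = 2
g(6) = mex{0,1,2} = 3
g(7) = mex{1,2} = 0
g(8) = mex{1,2,3} = 0
g(9) = mex{0,2,3} = 1
So g(9) = 1.
For pile C, compute g(0), g(1), … with moves {2, 7}:
k:     0  1  2  3  4  5  6  7  8  9
g(k):  0  0  1  1  0  0  1  1  2  0
So g(9) = 0.
The value of a disjunctive sum is the nim-sum of the parts.
Combined value = 3 ⊕ 1 ⊕ 0 = 2.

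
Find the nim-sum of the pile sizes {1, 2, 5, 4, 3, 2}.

3

Nim-sum: 1 XOR 2 XOR 5 XOR 4 XOR 3 XOR 2 = 3.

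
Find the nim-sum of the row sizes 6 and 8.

14

Write each in binary and XOR column by column:
  0110  (6)
  1000  (8)
  ----
  1110  (14)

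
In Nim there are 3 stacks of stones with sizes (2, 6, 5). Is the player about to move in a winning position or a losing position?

Winning position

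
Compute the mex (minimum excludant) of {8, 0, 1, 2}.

3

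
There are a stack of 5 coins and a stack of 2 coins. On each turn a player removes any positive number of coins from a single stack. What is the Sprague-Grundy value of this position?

7

Nim-sum: 5 ⊕ 2 = 7.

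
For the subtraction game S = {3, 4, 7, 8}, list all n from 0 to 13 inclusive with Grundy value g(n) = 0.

Build the Grundy sequence with g(k) = mex{g(k−s) : s ∈ {3, 4, 7, 8}, s ≤ k}:
k:     0  1  2  3  4  5  6  7  8  9 10 11 12 13
g(k):  0  0  0  1  1  1  2  2  2  3  3  0  0  0
The P-positions (g = 0) in 0..13 are 0, 1, 2, 11, 12, 13.

0, 1, 2, 11, 12, 13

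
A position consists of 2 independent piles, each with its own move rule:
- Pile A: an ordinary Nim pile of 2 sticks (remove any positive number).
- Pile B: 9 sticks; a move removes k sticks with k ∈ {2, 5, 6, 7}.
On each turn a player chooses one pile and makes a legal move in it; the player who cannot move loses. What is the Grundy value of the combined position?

0

Pile A is a plain Nim pile of size 2, so its Grundy value is 2.
For pile B, compute g(0), g(1), … with moves {2, 5, 6, 7}:
g(0) = mex{} = 0
g(1) = mex{} = 0
g(2) = mex{0} = 1
g(3) = mex{0} = 1
g(4) = mex{1} = 0
g(5) = mex{0,1} = 2
g(6) = mex{0} = 1
g(7) = mex{0,1,2} = 3
g(8) = mex{0,1} = 2
g(9) = mex{0,1,3} = 2
So g(9) = 2.
The value of a disjunctive sum is the nim-sum of the parts.
Combined value = 2 XOR 2 = 0.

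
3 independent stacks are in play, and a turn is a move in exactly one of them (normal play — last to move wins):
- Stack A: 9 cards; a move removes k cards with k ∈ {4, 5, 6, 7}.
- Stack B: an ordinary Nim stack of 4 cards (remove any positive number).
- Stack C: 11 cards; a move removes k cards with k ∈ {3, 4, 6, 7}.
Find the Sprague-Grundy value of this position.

Build the Grundy sequence for stack A with g(k) = mex{g(k−s) : s ∈ {4, 5, 6, 7}, s ≤ k}:
k:     0  1  2  3  4  5  6  7  8  9
g(k):  0  0  0  0  1  1  1  1  2  2
So g(9) = 2.
Stack B is a plain Nim stack of size 4, so its Grundy value is 4.
Build the Grundy sequence for stack C with g(k) = mex{g(k−s) : s ∈ {3, 4, 6, 7}, s ≤ k}:
k:     0  1  2  3  4  5  6  7  8  9 10 11
g(k):  0  0  0  1  1  1  2  2  2  3  0  0
So g(11) = 0.
The value of a disjunctive sum is the nim-sum of the parts.
Combined value = 2 ⊕ 4 ⊕ 0 = 6.

6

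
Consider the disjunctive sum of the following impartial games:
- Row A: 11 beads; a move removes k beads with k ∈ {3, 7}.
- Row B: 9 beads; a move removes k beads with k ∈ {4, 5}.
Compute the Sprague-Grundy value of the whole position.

0

Grundy values for row A (subtraction set {3, 7}):
g(0) = mex{} = 0
g(1) = mex{} = 0
g(2) = mex{} = 0
g(3) = mex{0} = 1
g(4) = mex{0} = 1
g(5) = mex{0} = 1
g(6) = mex{1} = 0
g(7) = mex{0,1} = 2
g(8) = mex{0,1} = 2
g(9) = mex{0} = 1
g(10) = mex{1,2} = 0
g(11) = mex{1,2} = 0
So g(11) = 0.
Grundy values for row B (subtraction set {4, 5}):
k:     0  1  2  3  4  5  6  7  8  9
g(k):  0  0  0  0  1  1  1  1  2  0
So g(9) = 0.
By the Sprague-Grundy theorem, the Grundy value of a sum of independent games is the XOR of the component values.
Combined value = 0 ⊕ 0 = 0.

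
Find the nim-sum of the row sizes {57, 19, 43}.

1

Compute the nim-sum pairwise:
57 ^ 19 = 42
42 ^ 43 = 1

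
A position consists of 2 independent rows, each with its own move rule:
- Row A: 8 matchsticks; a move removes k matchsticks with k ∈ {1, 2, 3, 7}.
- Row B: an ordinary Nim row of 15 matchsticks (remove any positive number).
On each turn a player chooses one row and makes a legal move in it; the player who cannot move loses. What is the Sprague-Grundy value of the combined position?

15

Grundy values for row A (subtraction set {1, 2, 3, 7}):
k:     0  1  2  3  4  5  6  7  8
g(k):  0  1  2  3  0  1  2  3  0
So g(8) = 0.
Row B is a plain Nim row of size 15, so its Grundy value is 15.
The value of a disjunctive sum is the nim-sum of the parts.
Combined value = 0 XOR 15 = 15.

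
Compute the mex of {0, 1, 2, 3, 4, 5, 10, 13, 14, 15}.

6

The values 0, 1, 2, 3, 4, 5 are all present; 6 is the first non-negative integer missing from the set.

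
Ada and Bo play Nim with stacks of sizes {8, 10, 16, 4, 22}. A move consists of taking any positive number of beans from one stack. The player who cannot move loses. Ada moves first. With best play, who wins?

Bo wins

Nim-sum: 8 ⊕ 10 ⊕ 16 ⊕ 4 ⊕ 22 = 0.
The nim-sum is 0, so this is a P-position: the player to move is in a losing position under optimal play; Ada is about to move from it and so loses — Bo wins.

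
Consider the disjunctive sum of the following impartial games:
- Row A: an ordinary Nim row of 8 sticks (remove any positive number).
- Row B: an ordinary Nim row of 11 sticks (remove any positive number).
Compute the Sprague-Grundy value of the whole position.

3

Row A is a plain Nim row of size 8, so its Grundy value is 8.
Row B is a plain Nim row of size 11, so its Grundy value is 11.
By the Sprague-Grundy theorem, the Grundy value of a sum of independent games is the XOR of the component values.
Combined value = 8 XOR 11 = 3.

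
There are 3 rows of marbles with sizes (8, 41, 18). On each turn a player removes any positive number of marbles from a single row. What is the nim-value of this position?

In binary:
  001000  (8)
  101001  (41)
  010010  (18)
  ------
  110011  (51)

51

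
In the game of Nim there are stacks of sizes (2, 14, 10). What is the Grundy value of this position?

6

Nim-sum: 2 XOR 14 XOR 10 = 6.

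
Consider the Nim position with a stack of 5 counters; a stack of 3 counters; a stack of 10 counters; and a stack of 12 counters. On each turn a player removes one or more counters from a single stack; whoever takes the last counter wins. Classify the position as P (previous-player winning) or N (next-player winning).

Write each in binary and XOR column by column:
  0101  (5)
  0011  (3)
  1010  (10)
  1100  (12)
  ----
  0000  (0)
The nim-sum is 0, so this is a P-position: the player to move is in a losing position under optimal play.

P-position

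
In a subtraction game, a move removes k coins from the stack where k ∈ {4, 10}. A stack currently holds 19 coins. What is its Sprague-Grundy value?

Build the Grundy sequence with g(k) = mex{g(k−s) : s ∈ {4, 10}, s ≤ k}:
k:     0  1  2  3  4  5  6  7  8  9 10 11 12 13 14 15 16 17 18 19
g(k):  0  0  0  0  1  1  1  1  0  0  2  2  1  1  0  0  0  0  1  1
So g(19) = 1.

1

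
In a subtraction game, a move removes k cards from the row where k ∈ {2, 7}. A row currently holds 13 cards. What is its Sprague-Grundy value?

Compute g(0), g(1), … for moves {2, 7}:
k:     0  1  2  3  4  5  6  7  8  9 10 11 12 13
g(k):  0  0  1  1  0  0  1  1  2  0  0  1  1  0
So g(13) = 0.

0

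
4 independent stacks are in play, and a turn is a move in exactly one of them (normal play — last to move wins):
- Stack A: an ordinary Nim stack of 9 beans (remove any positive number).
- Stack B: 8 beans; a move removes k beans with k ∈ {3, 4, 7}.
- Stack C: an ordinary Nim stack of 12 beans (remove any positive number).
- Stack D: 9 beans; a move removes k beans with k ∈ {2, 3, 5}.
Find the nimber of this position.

Stack A is a plain Nim stack of size 9, so its Grundy value is 9.
Build the Grundy sequence for stack B with g(k) = mex{g(k−s) : s ∈ {3, 4, 7}, s ≤ k}:
k:     0  1  2  3  4  5  6  7  8
g(k):  0  0  0  1  1  1  2  2  2
So g(8) = 2.
Stack C is a plain Nim stack of size 12, so its Grundy value is 12.
For stack D, compute g(0), g(1), … with moves {2, 3, 5}:
k:     0  1  2  3  4  5  6  7  8  9
g(k):  0  0  1  1  2  2  3  0  0  1
So g(9) = 1.
By the Sprague-Grundy theorem, the Grundy value of a sum of independent games is the XOR of the component values.
Combined value = 9 ⊕ 2 ⊕ 12 ⊕ 1 = 6.

6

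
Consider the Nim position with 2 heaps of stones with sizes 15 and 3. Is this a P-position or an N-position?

N-position

Compute the nim-sum pairwise:
15 ^ 3 = 12
The nim-sum is 12 ≠ 0, so this is an N-position: the player to move can win.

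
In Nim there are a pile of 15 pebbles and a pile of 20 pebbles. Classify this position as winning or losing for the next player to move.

Write each in binary and XOR column by column:
  01111  (15)
  10100  (20)
  -----
  11011  (27)
The nim-sum is 27 ≠ 0, so this is an N-position: the player to move can win.

Winning position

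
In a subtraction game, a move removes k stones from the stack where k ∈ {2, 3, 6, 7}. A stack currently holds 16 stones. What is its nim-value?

1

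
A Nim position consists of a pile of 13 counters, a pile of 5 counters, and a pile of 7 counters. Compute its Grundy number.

Bitwise XOR of the heap sizes:
  1101  (13)
  0101  (5)
  0111  (7)
  ----
  1111  (15)

15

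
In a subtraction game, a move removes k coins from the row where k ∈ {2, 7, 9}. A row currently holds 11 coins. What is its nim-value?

3

Build the Grundy sequence with g(k) = mex{g(k−s) : s ∈ {2, 7, 9}, s ≤ k}:
g(0) = mex{} = 0
g(1) = mex{} = 0
g(2) = mex{0} = 1
g(3) = mex{0} = 1
g(4) = mex{1} = 0
g(5) = mex{1} = 0
g(6) = mex{0} = 1
g(7) = mex{0} = 1
g(8) = mex{0,1} = 2
g(9) = mex{0,1} = 2
g(10) = mex{0,1,2} = 3
g(11) = mex{0,1,2} = 3
So g(11) = 3.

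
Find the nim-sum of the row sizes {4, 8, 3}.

Nim-sum: 4 XOR 8 XOR 3 = 15.

15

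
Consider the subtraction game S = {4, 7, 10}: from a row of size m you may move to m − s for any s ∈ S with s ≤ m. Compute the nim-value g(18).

Compute g(0), g(1), … for moves {4, 7, 10}:
k:     0  1  2  3  4  5  6  7  8  9 10 11 12 13 14 15 16 17 18
g(k):  0  0  0  0  1  1  1  1  2  2  2  2  3  3  0  0  0  0  1
So g(18) = 1.

1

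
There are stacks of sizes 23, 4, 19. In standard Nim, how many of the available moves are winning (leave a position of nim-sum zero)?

0

Compute the nim-sum pairwise:
23 ⊕ 4 = 19
19 ⊕ 19 = 0
The nim-sum is already 0, so every move leaves a nonzero nim-sum — there are no winning moves.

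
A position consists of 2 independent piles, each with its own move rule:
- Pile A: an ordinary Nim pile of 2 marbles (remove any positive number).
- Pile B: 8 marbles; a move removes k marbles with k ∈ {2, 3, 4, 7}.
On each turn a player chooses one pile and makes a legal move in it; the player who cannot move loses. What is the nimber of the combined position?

Pile A is a plain Nim pile of size 2, so its Grundy value is 2.
Grundy values for pile B (subtraction set {2, 3, 4, 7}):
k:     0  1  2  3  4  5  6  7  8
g(k):  0  0  1  1  2  2  0  3  1
So g(8) = 1.
By the Sprague-Grundy theorem, the Grundy value of a sum of independent games is the XOR of the component values.
Combined value = 2 ⊕ 1 = 3.

3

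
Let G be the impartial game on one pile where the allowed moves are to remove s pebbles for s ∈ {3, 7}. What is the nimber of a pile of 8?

Build the Grundy sequence with g(k) = mex{g(k−s) : s ∈ {3, 7}, s ≤ k}:
g(0) = mex{} = 0
g(1) = mex{} = 0
g(2) = mex{} = 0
g(3) = mex{0} = 1
g(4) = mex{0} = 1
g(5) = mex{0} = 1
g(6) = mex{1} = 0
g(7) = mex{0,1} = 2
g(8) = mex{0,1} = 2
So g(8) = 2.

2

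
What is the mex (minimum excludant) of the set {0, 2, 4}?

0 is in the set but 1 is not, so the mex is 1.

1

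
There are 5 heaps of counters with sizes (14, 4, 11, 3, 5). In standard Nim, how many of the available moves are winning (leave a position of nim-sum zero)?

3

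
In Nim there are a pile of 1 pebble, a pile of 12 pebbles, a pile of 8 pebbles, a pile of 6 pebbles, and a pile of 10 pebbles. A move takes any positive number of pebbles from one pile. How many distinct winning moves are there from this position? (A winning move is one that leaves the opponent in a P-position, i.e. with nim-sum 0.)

Compute the nim-sum pairwise:
1 XOR 12 = 13
13 XOR 8 = 5
5 XOR 6 = 3
3 XOR 10 = 9
The overall nim-sum is X = 9. A pile of size p has a winning move iff p XOR X < p (reduce it to p XOR X).
  1: 1 XOR 9 = 8 ≥ 1 — no move.
  12: 12 XOR 9 = 5 < 12 — winning move (to 5).
  8: 8 XOR 9 = 1 < 8 — winning move (to 1).
  6: 6 XOR 9 = 15 ≥ 6 — no move.
  10: 10 XOR 9 = 3 < 10 — winning move (to 3).
That gives 3 winning moves.

3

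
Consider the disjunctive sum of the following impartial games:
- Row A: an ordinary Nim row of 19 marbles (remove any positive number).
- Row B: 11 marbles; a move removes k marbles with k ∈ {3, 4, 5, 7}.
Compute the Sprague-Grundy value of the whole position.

19

Row A is a plain Nim row of size 19, so its Grundy value is 19.
Build the Grundy sequence for row B with g(k) = mex{g(k−s) : s ∈ {3, 4, 5, 7}, s ≤ k}:
g(0) = mex{} = 0
g(1) = mex{} = 0
g(2) = mex{} = 0
g(3) = mex{0} = 1
g(4) = mex{0} = 1
g(5) = mex{0} = 1
g(6) = mex{0,1} = 2
g(7) = mex{0,1} = 2
g(8) = mex{0,1} = 2
g(9) = mex{0,1,2} = 3
g(10) = mex{1,2} = 0
g(11) = mex{1,2} = 0
So g(11) = 0.
The value of a disjunctive sum is the nim-sum of the parts.
Combined value = 19 XOR 0 = 19.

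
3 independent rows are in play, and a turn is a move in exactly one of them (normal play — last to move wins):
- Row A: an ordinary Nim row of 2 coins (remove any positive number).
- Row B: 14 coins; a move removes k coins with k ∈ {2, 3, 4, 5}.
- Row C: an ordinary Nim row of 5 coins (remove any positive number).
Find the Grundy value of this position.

7

Row A is a plain Nim row of size 2, so its Grundy value is 2.
Build the Grundy sequence for row B with g(k) = mex{g(k−s) : s ∈ {2, 3, 4, 5}, s ≤ k}:
k:     0  1  2  3  4  5  6  7  8  9 10 11 12 13 14
g(k):  0  0  1  1  2  2  3  0  0  1  1  2  2  3  0
So g(14) = 0.
Row C is a plain Nim row of size 5, so its Grundy value is 5.
The value of a disjunctive sum is the nim-sum of the parts.
Combined value = 2 XOR 0 XOR 5 = 7.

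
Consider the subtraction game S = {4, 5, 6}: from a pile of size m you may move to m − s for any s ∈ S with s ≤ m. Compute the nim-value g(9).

Grundy values for subtraction set {4, 5, 6}:
k:     0  1  2  3  4  5  6  7  8  9
g(k):  0  0  0  0  1  1  1  1  2  2
So g(9) = 2.

2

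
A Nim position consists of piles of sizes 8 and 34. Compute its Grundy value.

Compute the nim-sum pairwise:
8 ^ 34 = 42

42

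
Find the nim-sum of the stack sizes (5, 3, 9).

Write each in binary and XOR column by column:
  0101  (5)
  0011  (3)
  1001  (9)
  ----
  1111  (15)

15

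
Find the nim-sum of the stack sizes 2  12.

14

Compute the nim-sum pairwise:
2 ^ 12 = 14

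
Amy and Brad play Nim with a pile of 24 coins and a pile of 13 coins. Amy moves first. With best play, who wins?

Compute the nim-sum pairwise:
24 XOR 13 = 21
The nim-sum is 21 ≠ 0, so this is an N-position: the player to move can win; Amy has a winning move.

Amy wins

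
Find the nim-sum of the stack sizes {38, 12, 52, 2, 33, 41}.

20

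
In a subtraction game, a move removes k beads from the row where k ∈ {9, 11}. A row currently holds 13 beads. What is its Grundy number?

Compute g(0), g(1), … for moves {9, 11}:
k:     0  1  2  3  4  5  6  7  8  9 10 11 12 13
g(k):  0  0  0  0  0  0  0  0  0  1  1  1  1  1
So g(13) = 1.

1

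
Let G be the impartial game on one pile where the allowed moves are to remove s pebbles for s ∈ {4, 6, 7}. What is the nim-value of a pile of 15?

Build the Grundy sequence with g(k) = mex{g(k−s) : s ∈ {4, 6, 7}, s ≤ k}:
k:     0  1  2  3  4  5  6  7  8  9 10 11 12 13 14 15
g(k):  0  0  0  0  1  1  1  1  2  2  2  0  0  0  0  1
So g(15) = 1.

1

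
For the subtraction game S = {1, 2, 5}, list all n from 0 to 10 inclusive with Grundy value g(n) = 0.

0, 3, 6, 9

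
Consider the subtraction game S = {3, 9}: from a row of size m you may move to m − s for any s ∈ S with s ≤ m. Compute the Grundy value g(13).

Compute g(0), g(1), … for moves {3, 9}:
g(0) = mex{} = 0
g(1) = mex{} = 0
g(2) = mex{} = 0
g(3) = mex{0} = 1
g(4) = mex{0} = 1
g(5) = mex{0} = 1
g(6) = mex{1} = 0
g(7) = mex{1} = 0
g(8) = mex{1} = 0
g(9) = mex{0} = 1
g(10) = mex{0} = 1
g(11) = mex{0} = 1
g(12) = mex{1} = 0
g(13) = mex{1} = 0
So g(13) = 0.

0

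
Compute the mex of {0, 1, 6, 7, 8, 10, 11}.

The values 0, 1 are all present; 2 is the first non-negative integer missing from the set.

2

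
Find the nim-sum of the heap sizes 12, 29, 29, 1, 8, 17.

Nim-sum: 12 XOR 29 XOR 29 XOR 1 XOR 8 XOR 17 = 20.

20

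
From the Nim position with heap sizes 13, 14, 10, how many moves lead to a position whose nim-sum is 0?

Bitwise XOR of the heap sizes:
  1101  (13)
  1110  (14)
  1010  (10)
  ----
  1001  (9)
The overall nim-sum is X = 9. A heap of size p has a winning move iff p XOR X < p (reduce it to p XOR X).
  13: 13 XOR 9 = 4 < 13 — winning move (to 4).
  14: 14 XOR 9 = 7 < 14 — winning move (to 7).
  10: 10 XOR 9 = 3 < 10 — winning move (to 3).
That gives 3 winning moves.

3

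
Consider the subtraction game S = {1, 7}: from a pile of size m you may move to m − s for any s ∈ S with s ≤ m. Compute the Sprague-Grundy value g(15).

1

Build the Grundy sequence with g(k) = mex{g(k−s) : s ∈ {1, 7}, s ≤ k}:
k:     0  1  2  3  4  5  6  7  8  9 10 11 12 13 14 15
g(k):  0  1  0  1  0  1  0  1  0  1  0  1  0  1  0  1
So g(15) = 1.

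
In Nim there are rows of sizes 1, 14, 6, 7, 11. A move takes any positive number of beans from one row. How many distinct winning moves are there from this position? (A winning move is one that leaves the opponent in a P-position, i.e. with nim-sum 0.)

Nim-sum: 1 XOR 14 XOR 6 XOR 7 XOR 11 = 5.
The overall nim-sum is X = 5. A row of size p has a winning move iff p XOR X < p (reduce it to p XOR X).
  1: 1 XOR 5 = 4 ≥ 1 — no move.
  14: 14 XOR 5 = 11 < 14 — winning move (to 11).
  6: 6 XOR 5 = 3 < 6 — winning move (to 3).
  7: 7 XOR 5 = 2 < 7 — winning move (to 2).
  11: 11 XOR 5 = 14 ≥ 11 — no move.
That gives 3 winning moves.

3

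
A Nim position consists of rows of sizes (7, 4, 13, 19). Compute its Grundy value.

29

Compute the nim-sum pairwise:
7 ^ 4 = 3
3 ^ 13 = 14
14 ^ 19 = 29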